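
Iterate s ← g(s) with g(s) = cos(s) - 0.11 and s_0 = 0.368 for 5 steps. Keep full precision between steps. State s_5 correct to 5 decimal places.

s_1 = g(0.368000) = 0.823049
s_2 = g(0.823049) = 0.569989
s_3 = g(0.569989) = 0.731907
s_4 = g(0.731907) = 0.633901
s_5 = g(0.633901) = 0.695723

0.69572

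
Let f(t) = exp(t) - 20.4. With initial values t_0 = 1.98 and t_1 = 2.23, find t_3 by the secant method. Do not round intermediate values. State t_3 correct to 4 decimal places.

2.7943

f(t_0) = -13.157257, f(t_1) = -11.100134
t_2 = 2.230000 - (-11.100134)·(2.230000 - 1.980000)/(-11.100134 - (-13.157257)) = 3.578988; f(t_2) = 15.437240
t_3 = 3.578988 - (15.437240)·(3.578988 - 2.230000)/(15.437240 - (-11.100134)) = 2.794259; f(t_3) = -4.049497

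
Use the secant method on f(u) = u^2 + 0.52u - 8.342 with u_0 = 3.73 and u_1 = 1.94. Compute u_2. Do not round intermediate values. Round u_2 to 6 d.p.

2.516672

f(u_0) = 7.510500, f(u_1) = -3.569600
u_2 = 1.940000 - (-3.569600)·(1.940000 - 3.730000)/(-3.569600 - (7.510500)) = 2.516672; f(u_2) = -0.699692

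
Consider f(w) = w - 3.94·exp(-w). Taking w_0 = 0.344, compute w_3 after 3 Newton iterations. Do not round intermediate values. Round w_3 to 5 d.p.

f'(w) = 1 + 3.94·exp(-w)
w_0 = 0.344000: f = -2.449180, f' = 3.793180 → w_1 = 0.344000 - (-2.449180)/(3.793180) = 0.989680
w_1 = 0.989680: f = -0.474801, f' = 2.464481 → w_2 = 0.989680 - (-0.474801)/(2.464481) = 1.182337
w_2 = 1.182337: f = -0.025514, f' = 2.207852 → w_3 = 1.182337 - (-0.025514)/(2.207852) = 1.193894

1.19389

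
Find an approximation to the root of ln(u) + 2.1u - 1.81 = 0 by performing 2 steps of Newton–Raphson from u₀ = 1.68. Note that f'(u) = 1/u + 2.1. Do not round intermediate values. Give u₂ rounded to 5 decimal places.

u_0 = 1.680000: f = 2.236794, f' = 2.695238 → u_1 = 1.680000 - (2.236794)/(2.695238) = 0.850094
u_1 = 0.850094: f = -0.187210, f' = 3.276340 → u_2 = 0.850094 - (-0.187210)/(3.276340) = 0.907234

0.90723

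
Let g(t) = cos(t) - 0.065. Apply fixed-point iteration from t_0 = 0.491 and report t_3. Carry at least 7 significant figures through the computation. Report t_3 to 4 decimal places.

t_1 = g(0.491000) = 0.816862
t_2 = g(0.816862) = 0.619512
t_3 = g(0.619512) = 0.749162

0.7492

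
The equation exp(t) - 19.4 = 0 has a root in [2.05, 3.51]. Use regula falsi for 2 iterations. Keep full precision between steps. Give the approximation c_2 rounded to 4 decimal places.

f(2.050000) = -11.632099, f(3.510000) = 14.048268
step 1: c = 2.711317, f(c) = -4.350917 < 0 → new bracket [2.711317, 3.510000]
step 2: c = 2.900184, f(c) = -1.222505 < 0 → new bracket [2.900184, 3.510000]

2.9002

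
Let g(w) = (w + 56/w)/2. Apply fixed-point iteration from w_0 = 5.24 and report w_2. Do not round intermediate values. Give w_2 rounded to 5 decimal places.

w_1 = g(5.240000) = 7.963511
w_2 = g(7.963511) = 7.497793

7.49779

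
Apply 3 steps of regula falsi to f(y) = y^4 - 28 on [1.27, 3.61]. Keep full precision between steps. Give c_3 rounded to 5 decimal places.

2.05150

f(1.270000) = -25.398554, f(3.610000) = 141.835630
step 1: c = 1.625386, f(c) = -21.020479 < 0 → new bracket [1.625386, 3.610000]
step 2: c = 1.881548, f(c) = -15.466834 < 0 → new bracket [1.881548, 3.610000]
step 3: c = 2.051498, f(c) = -10.287301 < 0 → new bracket [2.051498, 3.610000]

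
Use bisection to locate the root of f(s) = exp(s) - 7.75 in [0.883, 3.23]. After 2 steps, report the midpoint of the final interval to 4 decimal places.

1.7631

f(0.883000) = -5.331857, f(3.230000) = 17.529657 (opposite signs)
step 1: m = 2.056500, f(m) = 0.068557 > 0 → root in [0.883000, 2.056500]
step 2: m = 1.469750, f(m) = -3.401852 < 0 → root in [1.469750, 2.056500]
Midpoint of [1.469750, 2.056500] = 1.763125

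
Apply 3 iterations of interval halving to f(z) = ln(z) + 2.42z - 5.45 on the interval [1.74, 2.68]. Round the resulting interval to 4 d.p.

[1.8575, 1.9750]

f(1.740000) = -0.685315, f(2.680000) = 2.021417 (opposite signs)
step 1: m = 2.210000, f(m) = 0.691193 > 0 → root in [1.740000, 2.210000]
step 2: m = 1.975000, f(m) = 0.010068 > 0 → root in [1.740000, 1.975000]
step 3: m = 1.857500, f(m) = -0.335619 < 0 → root in [1.857500, 1.975000]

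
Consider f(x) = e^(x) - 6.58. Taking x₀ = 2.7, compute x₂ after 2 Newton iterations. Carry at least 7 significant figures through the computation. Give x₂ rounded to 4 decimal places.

f'(x) = e^(x)
x_0 = 2.700000: f = 8.299732, f' = 14.879732 → x_1 = 2.700000 - (8.299732)/(14.879732) = 2.142212
x_1 = 2.142212: f = 1.938262, f' = 8.518262 → x_2 = 2.142212 - (1.938262)/(8.518262) = 1.914670

1.9147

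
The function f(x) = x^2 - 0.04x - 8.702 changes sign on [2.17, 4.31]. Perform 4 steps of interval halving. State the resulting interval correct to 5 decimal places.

f(2.170000) = -4.079900, f(4.310000) = 9.701700 (opposite signs)
step 1: m = 3.240000, f(m) = 1.666000 > 0 → root in [2.170000, 3.240000]
step 2: m = 2.705000, f(m) = -1.493175 < 0 → root in [2.705000, 3.240000]
step 3: m = 2.972500, f(m) = 0.014856 > 0 → root in [2.705000, 2.972500]
step 4: m = 2.838750, f(m) = -0.757048 < 0 → root in [2.838750, 2.972500]

[2.83875, 2.97250]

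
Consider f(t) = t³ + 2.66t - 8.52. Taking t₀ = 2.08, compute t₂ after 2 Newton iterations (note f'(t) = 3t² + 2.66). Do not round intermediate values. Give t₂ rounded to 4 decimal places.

t_0 = 2.080000: f = 6.011712, f' = 15.639200 → t_1 = 2.080000 - (6.011712)/(15.639200) = 1.695600
t_1 = 1.695600: f = 0.865244, f' = 11.285176 → t_2 = 1.695600 - (0.865244)/(11.285176) = 1.618929

1.6189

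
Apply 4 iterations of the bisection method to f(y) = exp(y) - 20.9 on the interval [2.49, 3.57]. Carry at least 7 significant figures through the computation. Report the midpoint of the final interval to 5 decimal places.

3.06375

f(2.490000) = -8.838724, f(3.570000) = 14.616593 (opposite signs)
step 1: m = 3.030000, f(m) = -0.202767 < 0 → root in [3.030000, 3.570000]
step 2: m = 3.300000, f(m) = 6.212639 > 0 → root in [3.030000, 3.300000]
step 3: m = 3.165000, f(m) = 2.788744 > 0 → root in [3.030000, 3.165000]
step 4: m = 3.097500, f(m) = 1.242526 > 0 → root in [3.030000, 3.097500]
Midpoint of [3.030000, 3.097500] = 3.063750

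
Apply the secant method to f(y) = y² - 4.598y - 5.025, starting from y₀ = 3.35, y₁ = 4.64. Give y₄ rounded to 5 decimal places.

Secant update: y_(k+1) = y_k − f(y_k)·(y_k − y_(k-1))/(f(y_k) − f(y_(k-1))).
f(y_0) = -9.205800, f(y_1) = -4.830120
y_2 = 4.640000 - (-4.830120)·(4.640000 - 3.350000)/(-4.830120 - (-9.205800)) = 6.063974; f(y_2) = 3.864629
y_3 = 6.063974 - (3.864629)·(6.063974 - 4.640000)/(3.864629 - (-4.830120)) = 5.431048; f(y_3) = -0.500675
y_4 = 5.431048 - (-0.500675)·(5.431048 - 6.063974)/(-0.500675 - (3.864629)) = 5.503641; f(y_4) = -0.040676

5.50364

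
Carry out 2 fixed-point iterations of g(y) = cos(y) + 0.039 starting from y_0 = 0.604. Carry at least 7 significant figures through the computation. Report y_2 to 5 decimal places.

0.68987

y_1 = g(0.604000) = 0.862070
y_2 = g(0.862070) = 0.689867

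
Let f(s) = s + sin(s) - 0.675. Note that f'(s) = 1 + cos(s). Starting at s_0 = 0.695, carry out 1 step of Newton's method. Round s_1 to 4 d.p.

0.3215

s_0 = 0.695000: f = 0.660385, f' = 1.768054 → s_1 = 0.695000 - (0.660385)/(1.768054) = 0.321490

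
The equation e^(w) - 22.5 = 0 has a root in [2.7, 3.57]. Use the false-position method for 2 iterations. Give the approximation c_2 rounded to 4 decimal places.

3.0938

f(2.700000) = -7.620268, f(3.570000) = 13.016593
step 1: c = 3.021252, f(c) = -1.983037 < 0 → new bracket [3.021252, 3.570000]
step 2: c = 3.093800, f(c) = -0.439258 < 0 → new bracket [3.093800, 3.570000]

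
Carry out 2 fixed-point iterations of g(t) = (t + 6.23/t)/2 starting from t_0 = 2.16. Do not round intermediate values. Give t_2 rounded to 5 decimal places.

2.49613

t_1 = g(2.160000) = 2.522130
t_2 = g(2.522130) = 2.496132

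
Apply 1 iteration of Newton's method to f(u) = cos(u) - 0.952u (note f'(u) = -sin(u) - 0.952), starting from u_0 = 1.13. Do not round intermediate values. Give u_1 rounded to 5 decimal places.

0.78035

Newton update: u ← u − f(u)/f'(u).
u_0 = 1.130000: f = -0.649100, f' = -1.856412 → u_1 = 1.130000 - (-0.649100)/(-1.856412) = 0.780347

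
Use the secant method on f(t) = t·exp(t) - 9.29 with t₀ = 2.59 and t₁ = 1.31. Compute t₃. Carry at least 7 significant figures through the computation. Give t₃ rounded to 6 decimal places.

Secant update: t_(k+1) = t_k − f(t_k)·(t_k − t_(k-1))/(f(t_k) − f(t_(k-1))).
f(t_0) = 25.234108, f(t_1) = -4.434912
t_2 = 1.310000 - (-4.434912)·(1.310000 - 2.590000)/(-4.434912 - (25.234108)) = 1.501334; f(t_2) = -2.552508
t_3 = 1.501334 - (-2.552508)·(1.501334 - 1.310000)/(-2.552508 - (-4.434912)) = 1.760779; f(t_3) = 0.952396

1.760779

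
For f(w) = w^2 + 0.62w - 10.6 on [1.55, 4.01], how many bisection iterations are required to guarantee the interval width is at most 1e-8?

28

Initial width b − a = 4.01 − 1.55 = 2.460000.
After n steps the width is (b−a)/2^n; need (b−a)/2^n ≤ 1e-8.
So n ≥ log₂(2.460000/1e-8) = log₂(246000000.0000) ≈ 27.8741.
Hence n = 28.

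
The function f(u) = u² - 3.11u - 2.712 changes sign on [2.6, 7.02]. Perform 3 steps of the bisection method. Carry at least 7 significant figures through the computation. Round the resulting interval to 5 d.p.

f(2.600000) = -4.038000, f(7.020000) = 24.736200 (opposite signs)
step 1: m = 4.810000, f(m) = 5.465000 > 0 → root in [2.600000, 4.810000]
step 2: m = 3.705000, f(m) = -0.507525 < 0 → root in [3.705000, 4.810000]
step 3: m = 4.257500, f(m) = 2.173481 > 0 → root in [3.705000, 4.257500]

[3.70500, 4.25750]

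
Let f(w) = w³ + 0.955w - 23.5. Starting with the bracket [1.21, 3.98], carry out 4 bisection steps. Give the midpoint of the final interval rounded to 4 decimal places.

2.6816

f(1.210000) = -20.572889, f(3.980000) = 43.345692 (opposite signs)
step 1: m = 2.595000, f(m) = -3.546980 < 0 → root in [2.595000, 3.980000]
step 2: m = 3.287500, f(m) = 15.169732 > 0 → root in [2.595000, 3.287500]
step 3: m = 2.941250, f(m) = 4.753505 > 0 → root in [2.595000, 2.941250]
step 4: m = 2.768125, f(m) = 0.354362 > 0 → root in [2.595000, 2.768125]
Midpoint of [2.595000, 2.768125] = 2.681562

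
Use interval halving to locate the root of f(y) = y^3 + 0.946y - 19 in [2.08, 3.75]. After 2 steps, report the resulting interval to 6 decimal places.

f(2.080000) = -8.033408, f(3.750000) = 37.281875 (opposite signs)
step 1: m = 2.915000, f(m) = 8.527001 > 0 → root in [2.080000, 2.915000]
step 2: m = 2.497500, f(m) = -1.059193 < 0 → root in [2.497500, 2.915000]

[2.497500, 2.915000]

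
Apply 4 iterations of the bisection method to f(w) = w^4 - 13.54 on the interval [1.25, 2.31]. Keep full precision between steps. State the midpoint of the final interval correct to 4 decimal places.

f(1.250000) = -11.098594, f(2.310000) = 14.933963 (opposite signs)
step 1: m = 1.780000, f(m) = -3.501241 < 0 → root in [1.780000, 2.310000]
step 2: m = 2.045000, f(m) = 3.949333 > 0 → root in [1.780000, 2.045000]
step 3: m = 1.912500, f(m) = -0.161551 < 0 → root in [1.912500, 2.045000]
step 4: m = 1.978750, f(m) = 1.790761 > 0 → root in [1.912500, 1.978750]
Midpoint of [1.912500, 1.978750] = 1.945625

1.9456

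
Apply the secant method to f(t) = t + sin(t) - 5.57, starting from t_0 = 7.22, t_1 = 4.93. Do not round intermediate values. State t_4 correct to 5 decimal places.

f(t_0) = 2.455675, f(t_1) = -1.616416
t_2 = 4.930000 - (-1.616416)·(4.930000 - 7.220000)/(-1.616416 - (2.455675)) = 5.839015; f(t_2) = -0.160694
t_3 = 5.839015 - (-0.160694)·(5.839015 - 4.930000)/(-0.160694 - (-1.616416)) = 5.939359; f(t_3) = 0.032267
t_4 = 5.939359 - (0.032267)·(5.939359 - 5.839015)/(0.032267 - (-0.160694)) = 5.922579; f(t_4) = -0.000262

5.92258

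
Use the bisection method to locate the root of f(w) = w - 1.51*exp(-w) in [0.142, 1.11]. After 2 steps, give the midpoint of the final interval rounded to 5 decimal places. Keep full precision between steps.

0.74700

f(0.142000) = -1.168108, f(1.110000) = 0.612366 (opposite signs)
step 1: m = 0.626000, f(m) = -0.181437 < 0 → root in [0.626000, 1.110000]
step 2: m = 0.868000, f(m) = 0.234117 > 0 → root in [0.626000, 0.868000]
Midpoint of [0.626000, 0.868000] = 0.747000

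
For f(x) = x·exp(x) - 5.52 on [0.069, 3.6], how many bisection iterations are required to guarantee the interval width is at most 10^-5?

Initial width b − a = 3.6 − 0.069 = 3.531000.
After n steps the width is (b−a)/2^n; need (b−a)/2^n ≤ 10^-5.
So n ≥ log₂(3.531000/10^-5) = log₂(353100.0000) ≈ 18.4297.
Hence n = 19.

19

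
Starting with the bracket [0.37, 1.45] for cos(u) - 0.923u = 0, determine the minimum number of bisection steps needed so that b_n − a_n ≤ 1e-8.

Initial width b − a = 1.45 − 0.37 = 1.080000.
After n steps the width is (b−a)/2^n; need (b−a)/2^n ≤ 1e-8.
So n ≥ log₂(1.080000/1e-8) = log₂(108000000.0000) ≈ 26.6865.
Hence n = 27.

27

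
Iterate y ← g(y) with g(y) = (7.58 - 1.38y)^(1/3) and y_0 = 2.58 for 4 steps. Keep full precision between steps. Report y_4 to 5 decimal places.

y_1 = g(2.580000) = 1.589990
y_2 = g(1.589990) = 1.752873
y_3 = g(1.752873) = 1.728140
y_4 = g(1.728140) = 1.731941

1.73194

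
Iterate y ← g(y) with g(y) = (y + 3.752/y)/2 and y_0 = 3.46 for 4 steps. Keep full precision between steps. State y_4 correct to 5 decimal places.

y_1 = g(3.460000) = 2.272197
y_2 = g(2.272197) = 1.961731
y_3 = g(1.961731) = 1.937164
y_4 = g(1.937164) = 1.937008

1.93701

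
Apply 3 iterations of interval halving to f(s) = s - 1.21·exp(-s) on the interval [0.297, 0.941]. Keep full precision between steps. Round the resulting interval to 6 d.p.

[0.619000, 0.699500]

f(0.297000) = -0.602083, f(0.941000) = 0.468813 (opposite signs)
step 1: m = 0.619000, f(m) = -0.032564 < 0 → root in [0.619000, 0.941000]
step 2: m = 0.780000, f(m) = 0.225329 > 0 → root in [0.619000, 0.780000]
step 3: m = 0.699500, f(m) = 0.098331 > 0 → root in [0.619000, 0.699500]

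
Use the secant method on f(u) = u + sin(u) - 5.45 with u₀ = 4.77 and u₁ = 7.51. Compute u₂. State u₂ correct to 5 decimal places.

5.75267

f(u_0) = -1.678341, f(u_1) = 3.001419
u_2 = 7.510000 - (3.001419)·(7.510000 - 4.770000)/(3.001419 - (-1.678341)) = 5.752669; f(u_2) = -0.203310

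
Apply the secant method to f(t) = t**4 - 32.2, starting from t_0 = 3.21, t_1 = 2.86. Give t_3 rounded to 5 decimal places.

f(t_0) = 73.974477, f(t_1) = 34.705856
t_2 = 2.860000 - (34.705856)·(2.860000 - 3.210000)/(34.705856 - (73.974477)) = 2.550668; f(t_2) = 10.126814
t_3 = 2.550668 - (10.126814)·(2.550668 - 2.860000)/(10.126814 - (34.705856)) = 2.423220; f(t_3) = 2.280314

2.42322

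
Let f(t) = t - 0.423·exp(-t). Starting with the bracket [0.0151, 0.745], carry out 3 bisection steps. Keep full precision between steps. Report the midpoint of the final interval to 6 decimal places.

f(0.015100) = -0.401561, f(0.745000) = 0.544187 (opposite signs)
step 1: m = 0.380050, f(m) = 0.090791 > 0 → root in [0.015100, 0.380050]
step 2: m = 0.197575, f(m) = -0.149589 < 0 → root in [0.197575, 0.380050]
step 3: m = 0.288813, f(m) = -0.028079 < 0 → root in [0.288813, 0.380050]
Midpoint of [0.288813, 0.380050] = 0.334431

0.334431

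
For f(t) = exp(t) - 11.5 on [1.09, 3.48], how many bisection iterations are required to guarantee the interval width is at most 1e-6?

Initial width b − a = 3.48 − 1.09 = 2.390000.
After n steps the width is (b−a)/2^n; need (b−a)/2^n ≤ 1e-6.
So n ≥ log₂(2.390000/1e-6) = log₂(2390000.0000) ≈ 21.1886.
Hence n = 22.

22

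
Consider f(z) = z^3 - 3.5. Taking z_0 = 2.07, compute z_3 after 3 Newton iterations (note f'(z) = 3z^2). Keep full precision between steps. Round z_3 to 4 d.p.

Newton update: z ← z − f(z)/f'(z).
z_0 = 2.070000: f = 5.369743, f' = 12.854700 → z_1 = 2.070000 - (5.369743)/(12.854700) = 1.652274
z_1 = 1.652274: f = 1.010723, f' = 8.190028 → z_2 = 1.652274 - (1.010723)/(8.190028) = 1.528865
z_2 = 1.528865: f = 0.073612, f' = 7.012284 → z_3 = 1.528865 - (0.073612)/(7.012284) = 1.518367

1.5184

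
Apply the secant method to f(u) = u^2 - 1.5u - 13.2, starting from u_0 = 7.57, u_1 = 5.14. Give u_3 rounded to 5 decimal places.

f(u_0) = 32.749900, f(u_1) = 5.509600
u_2 = 5.140000 - (5.509600)·(5.140000 - 7.570000)/(5.509600 - (32.749900)) = 4.648510; f(u_2) = 1.435882
u_3 = 4.648510 - (1.435882)·(4.648510 - 5.140000)/(1.435882 - (5.509600)) = 4.475273; f(u_3) = 0.115156

4.47527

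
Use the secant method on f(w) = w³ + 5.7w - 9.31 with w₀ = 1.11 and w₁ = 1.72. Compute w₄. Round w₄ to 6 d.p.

1.272180

Secant update: w_(k+1) = w_k − f(w_k)·(w_k − w_(k-1))/(f(w_k) − f(w_(k-1))).
f(w_0) = -1.615369, f(w_1) = 5.582448
w_2 = 1.720000 - (5.582448)·(1.720000 - 1.110000)/(5.582448 - (-1.615369)) = 1.246899; f(w_2) = -0.264049
w_3 = 1.246899 - (-0.264049)·(1.246899 - 1.720000)/(-0.264049 - (5.582448)) = 1.268266; f(w_3) = -0.040879
w_4 = 1.268266 - (-0.040879)·(1.268266 - 1.246899)/(-0.040879 - (-0.264049)) = 1.272180; f(w_4) = 0.000375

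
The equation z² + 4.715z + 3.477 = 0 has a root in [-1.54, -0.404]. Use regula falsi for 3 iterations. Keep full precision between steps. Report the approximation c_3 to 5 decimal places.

False-position update: c = (a·f(b) − b·f(a))/(f(b) − f(a)); replace the endpoint whose sign matches f(c).
f(-1.540000) = -1.412500, f(-0.404000) = 1.735356
step 1: c = -1.030256, f(c) = -0.319230 < 0 → new bracket [-1.030256, -0.404000]
step 2: c = -0.932952, f(c) = -0.051469 < 0 → new bracket [-0.932952, -0.404000]
step 3: c = -0.917716, f(c) = -0.007827 < 0 → new bracket [-0.917716, -0.404000]

-0.91772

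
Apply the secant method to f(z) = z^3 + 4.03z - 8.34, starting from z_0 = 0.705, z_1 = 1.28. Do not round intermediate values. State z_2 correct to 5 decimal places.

f(z_0) = -5.148447, f(z_1) = -1.084448
z_2 = 1.280000 - (-1.084448)·(1.280000 - 0.705000)/(-1.084448 - (-5.148447)) = 1.433434; f(z_2) = 0.382068

1.43343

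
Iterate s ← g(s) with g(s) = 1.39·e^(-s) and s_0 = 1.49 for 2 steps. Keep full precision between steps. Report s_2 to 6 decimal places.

s_1 = g(1.490000) = 0.313268
s_2 = g(0.313268) = 1.016165

1.016165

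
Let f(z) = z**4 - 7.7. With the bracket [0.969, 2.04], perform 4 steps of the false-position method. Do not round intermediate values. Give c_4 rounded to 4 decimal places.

1.6594

f(0.969000) = -6.818352, f(2.040000) = 9.618915
step 1: c = 1.413262, f(c) = -3.710753 < 0 → new bracket [1.413262, 2.040000]
step 2: c = 1.587735, f(c) = -1.345046 < 0 → new bracket [1.587735, 2.040000]
step 3: c = 1.643219, f(c) = -0.409096 < 0 → new bracket [1.643219, 2.040000]
step 4: c = 1.659405, f(c) = -0.117542 < 0 → new bracket [1.659405, 2.040000]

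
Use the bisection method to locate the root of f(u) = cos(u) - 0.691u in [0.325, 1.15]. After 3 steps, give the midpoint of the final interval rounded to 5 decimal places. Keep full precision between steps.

f(0.325000) = 0.723076, f(1.150000) = -0.386163 (opposite signs)
step 1: m = 0.737500, f(m) = 0.230539 > 0 → root in [0.737500, 1.150000]
step 2: m = 0.943750, f(m) = -0.065376 < 0 → root in [0.737500, 0.943750]
step 3: m = 0.840625, f(m) = 0.086125 > 0 → root in [0.840625, 0.943750]
Midpoint of [0.840625, 0.943750] = 0.892187

0.89219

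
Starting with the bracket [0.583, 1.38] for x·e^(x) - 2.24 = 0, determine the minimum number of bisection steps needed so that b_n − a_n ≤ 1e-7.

Initial width b − a = 1.38 − 0.583 = 0.797000.
After n steps the width is (b−a)/2^n; need (b−a)/2^n ≤ 1e-7.
So n ≥ log₂(0.797000/1e-7) = log₂(7970000.0000) ≈ 22.9261.
Hence n = 23.

23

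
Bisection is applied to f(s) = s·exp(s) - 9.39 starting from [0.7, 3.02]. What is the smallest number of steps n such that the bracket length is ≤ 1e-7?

Initial width b − a = 3.02 − 0.7 = 2.320000.
After n steps the width is (b−a)/2^n; need (b−a)/2^n ≤ 1e-7.
So n ≥ log₂(2.320000/1e-7) = log₂(23200000.0000) ≈ 24.4676.
Hence n = 25.

25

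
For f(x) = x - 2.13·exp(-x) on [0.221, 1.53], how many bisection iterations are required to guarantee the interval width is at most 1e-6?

Initial width b − a = 1.53 − 0.221 = 1.309000.
After n steps the width is (b−a)/2^n; need (b−a)/2^n ≤ 1e-6.
So n ≥ log₂(1.309000/1e-6) = log₂(1309000.0000) ≈ 20.3200.
Hence n = 21.

21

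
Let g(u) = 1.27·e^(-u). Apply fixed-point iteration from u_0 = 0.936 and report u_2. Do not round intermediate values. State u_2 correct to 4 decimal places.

u_1 = g(0.936000) = 0.498086
u_2 = g(0.498086) = 0.771770

0.7718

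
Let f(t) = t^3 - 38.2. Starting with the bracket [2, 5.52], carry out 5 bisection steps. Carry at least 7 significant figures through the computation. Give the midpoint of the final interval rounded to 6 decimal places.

3.375000

f(2.000000) = -30.200000, f(5.520000) = 129.996608 (opposite signs)
step 1: m = 3.760000, f(m) = 14.957376 > 0 → root in [2.000000, 3.760000]
step 2: m = 2.880000, f(m) = -14.312128 < 0 → root in [2.880000, 3.760000]
step 3: m = 3.320000, f(m) = -1.605632 < 0 → root in [3.320000, 3.760000]
step 4: m = 3.540000, f(m) = 6.161864 > 0 → root in [3.320000, 3.540000]
step 5: m = 3.430000, f(m) = 2.153607 > 0 → root in [3.320000, 3.430000]
Midpoint of [3.320000, 3.430000] = 3.375000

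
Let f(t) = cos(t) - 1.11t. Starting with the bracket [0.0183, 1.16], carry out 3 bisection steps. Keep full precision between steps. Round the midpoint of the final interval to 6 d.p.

f(0.018300) = 0.979520, f(1.160000) = -0.888260 (opposite signs)
step 1: m = 0.589150, f(m) = 0.177457 > 0 → root in [0.589150, 1.160000]
step 2: m = 0.874575, f(m) = -0.329455 < 0 → root in [0.589150, 0.874575]
step 3: m = 0.731862, f(m) = -0.068436 < 0 → root in [0.589150, 0.731862]
Midpoint of [0.589150, 0.731862] = 0.660506

0.660506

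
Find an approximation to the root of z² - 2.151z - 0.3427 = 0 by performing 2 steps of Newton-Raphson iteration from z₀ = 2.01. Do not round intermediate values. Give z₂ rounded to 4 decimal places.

2.3008

f'(z) = 2z - 2.151
z_0 = 2.010000: f = -0.626110, f' = 1.869000 → z_1 = 2.010000 - (-0.626110)/(1.869000) = 2.344997
z_1 = 2.344997: f = 0.112223, f' = 2.538995 → z_2 = 2.344997 - (0.112223)/(2.538995) = 2.300797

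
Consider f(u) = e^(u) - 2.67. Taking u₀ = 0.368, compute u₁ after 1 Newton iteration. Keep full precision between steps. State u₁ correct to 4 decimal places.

Newton update: u ← u − f(u)/f'(u).
f'(u) = e^(u)
u_0 = 0.368000: f = -1.225158, f' = 1.444842 → u_1 = 0.368000 - (-1.225158)/(1.444842) = 1.215953

1.2160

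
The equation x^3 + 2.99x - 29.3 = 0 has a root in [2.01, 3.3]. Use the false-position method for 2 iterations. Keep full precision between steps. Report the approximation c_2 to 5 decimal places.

f(2.010000) = -15.169499, f(3.300000) = 16.504000
step 1: c = 2.627824, f(c) = -3.296471 < 0 → new bracket [2.627824, 3.300000]
step 2: c = 2.739731, f(c) = -0.543438 < 0 → new bracket [2.739731, 3.300000]

2.73973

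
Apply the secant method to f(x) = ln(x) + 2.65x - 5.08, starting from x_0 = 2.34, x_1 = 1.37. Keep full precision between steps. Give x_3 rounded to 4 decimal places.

1.7139

f(x_0) = 1.971151, f(x_1) = -1.134689
x_2 = 1.370000 - (-1.134689)·(1.370000 - 2.340000)/(-1.134689 - (1.971151)) = 1.724380; f(x_2) = 0.034476
x_3 = 1.724380 - (0.034476)·(1.724380 - 1.370000)/(0.034476 - (-1.134689)) = 1.713931; f(x_3) = 0.000705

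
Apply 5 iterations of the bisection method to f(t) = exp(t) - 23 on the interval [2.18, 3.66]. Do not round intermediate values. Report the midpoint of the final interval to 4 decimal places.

3.1281

f(2.180000) = -14.153694, f(3.660000) = 15.861343 (opposite signs)
step 1: m = 2.920000, f(m) = -4.458713 < 0 → root in [2.920000, 3.660000]
step 2: m = 3.290000, f(m) = 3.842864 > 0 → root in [2.920000, 3.290000]
step 3: m = 3.105000, f(m) = -0.690781 < 0 → root in [3.105000, 3.290000]
step 4: m = 3.197500, f(m) = 1.471275 > 0 → root in [3.105000, 3.197500]
step 5: m = 3.151250, f(m) = 0.365253 > 0 → root in [3.105000, 3.151250]
Midpoint of [3.105000, 3.151250] = 3.128125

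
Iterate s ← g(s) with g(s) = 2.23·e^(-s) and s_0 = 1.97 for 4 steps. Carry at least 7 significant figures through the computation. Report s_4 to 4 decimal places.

1.4431

s_1 = g(1.970000) = 0.310989
s_2 = g(0.310989) = 1.633970
s_3 = g(1.633970) = 0.435192
s_4 = g(0.435192) = 1.443124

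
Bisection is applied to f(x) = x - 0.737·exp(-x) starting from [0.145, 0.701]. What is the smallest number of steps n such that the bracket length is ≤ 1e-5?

16

Initial width b − a = 0.701 − 0.145 = 0.556000.
After n steps the width is (b−a)/2^n; need (b−a)/2^n ≤ 1e-5.
So n ≥ log₂(0.556000/1e-5) = log₂(55600.0000) ≈ 15.7628.
Hence n = 16.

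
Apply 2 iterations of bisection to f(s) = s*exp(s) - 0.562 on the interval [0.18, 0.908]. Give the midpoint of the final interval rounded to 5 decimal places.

0.45300

f(0.180000) = -0.346501, f(0.908000) = 1.689258 (opposite signs)
step 1: m = 0.544000, f(m) = 0.375249 > 0 → root in [0.180000, 0.544000]
step 2: m = 0.362000, f(m) = -0.042096 < 0 → root in [0.362000, 0.544000]
Midpoint of [0.362000, 0.544000] = 0.453000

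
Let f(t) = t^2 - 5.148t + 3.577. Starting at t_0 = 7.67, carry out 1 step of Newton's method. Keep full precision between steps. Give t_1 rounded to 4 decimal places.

5.4211

Newton update: t ← t − f(t)/f'(t).
f'(t) = 2t - 5.148
t_0 = 7.670000: f = 22.920740, f' = 10.192000 → t_1 = 7.670000 - (22.920740)/(10.192000) = 5.421105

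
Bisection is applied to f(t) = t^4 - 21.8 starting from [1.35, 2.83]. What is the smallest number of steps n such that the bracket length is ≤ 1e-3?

Initial width b − a = 2.83 − 1.35 = 1.480000.
After n steps the width is (b−a)/2^n; need (b−a)/2^n ≤ 1e-3.
So n ≥ log₂(1.480000/1e-3) = log₂(1480.0000) ≈ 10.5314.
Hence n = 11.

11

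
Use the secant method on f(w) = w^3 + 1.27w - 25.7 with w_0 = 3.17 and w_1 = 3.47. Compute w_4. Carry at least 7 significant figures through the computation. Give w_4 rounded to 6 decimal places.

2.808003

f(w_0) = 10.180913, f(w_1) = 20.488823
w_2 = 3.470000 - (20.488823)·(3.470000 - 3.170000)/(20.488823 - (10.180913)) = 2.873696; f(w_2) = 1.680948
w_3 = 2.873696 - (1.680948)·(2.873696 - 3.470000)/(1.680948 - (20.488823)) = 2.820402; f(w_3) = 0.317261
w_4 = 2.820402 - (0.317261)·(2.820402 - 2.873696)/(0.317261 - (1.680948)) = 2.808003; f(w_4) = 0.006925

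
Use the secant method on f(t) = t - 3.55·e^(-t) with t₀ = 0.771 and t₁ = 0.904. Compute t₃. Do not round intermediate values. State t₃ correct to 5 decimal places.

1.13634

Secant update: t_(k+1) = t_k − f(t_k)·(t_k − t_(k-1))/(f(t_k) − f(t_(k-1))).
f(t_0) = -0.871054, f(t_1) = -0.533561
t_2 = 0.904000 - (-0.533561)·(0.904000 - 0.771000)/(-0.533561 - (-0.871054)) = 1.114267; f(t_2) = -0.050686
t_3 = 1.114267 - (-0.050686)·(1.114267 - 0.904000)/(-0.050686 - (-0.533561)) = 1.136338; f(t_3) = -0.003185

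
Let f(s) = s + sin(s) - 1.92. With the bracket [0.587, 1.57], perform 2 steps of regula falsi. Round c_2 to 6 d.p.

f(0.587000) = -0.779134, f(1.570000) = 0.650000
step 1: c = 1.122911, f(c) = 0.104276 > 0 → new bracket [0.587000, 1.122911]
step 2: c = 1.059653, f(c) = 0.011839 > 0 → new bracket [0.587000, 1.059653]

1.059653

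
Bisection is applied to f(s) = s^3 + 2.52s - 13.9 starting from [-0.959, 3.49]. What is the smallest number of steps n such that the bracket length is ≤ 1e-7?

26

Initial width b − a = 3.49 − -0.959 = 4.449000.
After n steps the width is (b−a)/2^n; need (b−a)/2^n ≤ 1e-7.
So n ≥ log₂(4.449000/1e-7) = log₂(44490000.0000) ≈ 25.4070.
Hence n = 26.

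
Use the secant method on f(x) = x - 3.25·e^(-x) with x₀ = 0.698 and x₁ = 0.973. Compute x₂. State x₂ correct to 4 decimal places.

1.0788

f(x_0) = -0.919133, f(x_1) = -0.255329
x_2 = 0.973000 - (-0.255329)·(0.973000 - 0.698000)/(-0.255329 - (-0.919133)) = 1.078778; f(x_2) = -0.026258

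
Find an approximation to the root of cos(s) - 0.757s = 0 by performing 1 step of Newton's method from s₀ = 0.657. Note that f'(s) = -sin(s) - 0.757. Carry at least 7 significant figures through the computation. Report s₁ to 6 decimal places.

0.872303

s_0 = 0.657000: f = 0.294479, f' = -1.367744 → s_1 = 0.657000 - (0.294479)/(-1.367744) = 0.872303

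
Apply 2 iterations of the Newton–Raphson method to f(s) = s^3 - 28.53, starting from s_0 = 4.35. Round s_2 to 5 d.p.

3.08980

Newton update: s ← s − f(s)/f'(s).
f'(s) = 3s^2
s_0 = 4.350000: f = 53.782875, f' = 56.767500 → s_1 = 4.350000 - (53.782875)/(56.767500) = 3.402576
s_1 = 3.402576: f = 10.863414, f' = 34.732576 → s_2 = 3.402576 - (10.863414)/(34.732576) = 3.089803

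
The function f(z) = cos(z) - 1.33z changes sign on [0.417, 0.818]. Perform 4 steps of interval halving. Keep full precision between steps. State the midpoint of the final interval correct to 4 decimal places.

f(0.417000) = 0.359698, f(0.818000) = -0.404258 (opposite signs)
step 1: m = 0.617500, f(m) = -0.005947 < 0 → root in [0.417000, 0.617500]
step 2: m = 0.517250, f(m) = 0.181240 > 0 → root in [0.517250, 0.617500]
step 3: m = 0.567375, f(m) = 0.088706 > 0 → root in [0.567375, 0.617500]
step 4: m = 0.592437, f(m) = 0.041640 > 0 → root in [0.592437, 0.617500]
Midpoint of [0.592437, 0.617500] = 0.604969

0.6050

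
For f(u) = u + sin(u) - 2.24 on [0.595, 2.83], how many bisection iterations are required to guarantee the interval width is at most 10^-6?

22

Initial width b − a = 2.83 − 0.595 = 2.235000.
After n steps the width is (b−a)/2^n; need (b−a)/2^n ≤ 10^-6.
So n ≥ log₂(2.235000/10^-6) = log₂(2235000.0000) ≈ 21.0918.
Hence n = 22.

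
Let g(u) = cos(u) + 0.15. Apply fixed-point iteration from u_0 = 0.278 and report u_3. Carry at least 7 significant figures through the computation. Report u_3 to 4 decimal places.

0.9791

u_1 = g(0.278000) = 1.111606
u_2 = g(1.111606) = 0.593222
u_3 = g(0.593222) = 0.979144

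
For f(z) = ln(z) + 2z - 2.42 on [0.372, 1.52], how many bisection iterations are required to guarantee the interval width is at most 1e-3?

Initial width b − a = 1.52 − 0.372 = 1.148000.
After n steps the width is (b−a)/2^n; need (b−a)/2^n ≤ 1e-3.
So n ≥ log₂(1.148000/1e-3) = log₂(1148.0000) ≈ 10.1649.
Hence n = 11.

11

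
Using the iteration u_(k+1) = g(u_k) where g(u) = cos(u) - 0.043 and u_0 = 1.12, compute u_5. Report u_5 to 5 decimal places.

0.66368

u_1 = g(1.120000) = 0.392682
u_2 = g(0.392682) = 0.880886
u_3 = g(0.880886) = 0.593468
u_4 = g(0.593468) = 0.786006
u_5 = g(0.786006) = 0.663677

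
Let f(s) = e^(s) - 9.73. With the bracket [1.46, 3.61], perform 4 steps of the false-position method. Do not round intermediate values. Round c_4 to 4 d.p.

2.2042

f(1.460000) = -5.424040, f(3.610000) = 27.236053
step 1: c = 1.817062, f(c) = -3.576246 < 0 → new bracket [1.817062, 3.610000]
step 2: c = 2.025161, f(c) = -2.152673 < 0 → new bracket [2.025161, 3.610000]
step 3: c = 2.141247, f(c) = -1.219955 < 0 → new bracket [2.141247, 3.610000]
step 4: c = 2.204215, f(c) = -0.666865 < 0 → new bracket [2.204215, 3.610000]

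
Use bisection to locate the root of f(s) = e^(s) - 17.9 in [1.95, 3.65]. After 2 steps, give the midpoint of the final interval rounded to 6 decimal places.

f(1.950000) = -10.871312, f(3.650000) = 20.574666 (opposite signs)
step 1: m = 2.800000, f(m) = -1.455353 < 0 → root in [2.800000, 3.650000]
step 2: m = 3.225000, f(m) = 7.253574 > 0 → root in [2.800000, 3.225000]
Midpoint of [2.800000, 3.225000] = 3.012500

3.012500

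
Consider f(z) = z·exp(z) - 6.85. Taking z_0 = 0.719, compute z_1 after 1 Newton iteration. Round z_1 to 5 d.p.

f'(z) = (z + 1)·exp(z)
z_0 = 0.719000: f = -5.374339, f' = 3.528041 → z_1 = 0.719000 - (-5.374339)/(3.528041) = 2.242321

2.24232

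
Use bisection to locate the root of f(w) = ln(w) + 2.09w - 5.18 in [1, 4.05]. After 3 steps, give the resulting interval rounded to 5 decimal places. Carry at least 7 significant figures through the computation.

[1.76250, 2.14375]

f(1.000000) = -3.090000, f(4.050000) = 4.683217 (opposite signs)
step 1: m = 2.525000, f(m) = 1.023491 > 0 → root in [1.000000, 2.525000]
step 2: m = 1.762500, f(m) = -0.929642 < 0 → root in [1.762500, 2.525000]
step 3: m = 2.143750, f(m) = 0.062994 > 0 → root in [1.762500, 2.143750]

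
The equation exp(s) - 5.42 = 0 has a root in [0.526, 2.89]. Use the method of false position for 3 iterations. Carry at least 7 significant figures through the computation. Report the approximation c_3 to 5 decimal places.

1.53078

f(0.526000) = -3.727850, f(2.890000) = 12.573310
step 1: c = 1.066614, f(c) = -2.514475 < 0 → new bracket [1.066614, 2.890000]
step 2: c = 1.370493, f(c) = -1.482709 < 0 → new bracket [1.370493, 2.890000]
step 3: c = 1.530779, f(c) = -0.798223 < 0 → new bracket [1.530779, 2.890000]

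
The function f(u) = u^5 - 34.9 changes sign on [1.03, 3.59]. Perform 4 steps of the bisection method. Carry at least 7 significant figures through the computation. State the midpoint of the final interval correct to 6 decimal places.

2.070000

f(1.030000) = -33.740726, f(3.590000) = 561.410207 (opposite signs)
step 1: m = 2.310000, f(m) = 30.874855 > 0 → root in [1.030000, 2.310000]
step 2: m = 1.670000, f(m) = -21.910801 < 0 → root in [1.670000, 2.310000]
step 3: m = 1.990000, f(m) = -3.692040 < 0 → root in [1.990000, 2.310000]
step 4: m = 2.150000, f(m) = 11.040138 > 0 → root in [1.990000, 2.150000]
Midpoint of [1.990000, 2.150000] = 2.070000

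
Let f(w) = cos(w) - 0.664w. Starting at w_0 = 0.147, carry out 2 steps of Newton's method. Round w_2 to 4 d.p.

Newton update: w ← w − f(w)/f'(w).
f'(w) = -sin(w) - 0.664
w_0 = 0.147000: f = 0.891607, f' = -0.810471 → w_1 = 0.147000 - (0.891607)/(-0.810471) = 1.247109
w_1 = 1.247109: f = -0.510016, f' = -1.612069 → w_2 = 1.247109 - (-0.510016)/(-1.612069) = 0.930736

0.9307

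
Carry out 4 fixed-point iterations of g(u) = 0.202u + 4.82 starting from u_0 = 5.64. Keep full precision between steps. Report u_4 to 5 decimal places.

u_1 = g(5.640000) = 5.959280
u_2 = g(5.959280) = 6.023775
u_3 = g(6.023775) = 6.036802
u_4 = g(6.036802) = 6.039434

6.03943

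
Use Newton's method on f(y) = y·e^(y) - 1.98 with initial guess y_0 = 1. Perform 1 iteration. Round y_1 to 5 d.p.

f'(y) = (y + 1)·e^(y)
y_0 = 1.000000: f = 0.738282, f' = 5.436564 → y_1 = 1.000000 - (0.738282)/(5.436564) = 0.864201

0.86420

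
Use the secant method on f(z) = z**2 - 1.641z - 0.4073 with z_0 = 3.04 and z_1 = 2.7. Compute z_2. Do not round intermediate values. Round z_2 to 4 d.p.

Secant update: z_(k+1) = z_k − f(z_k)·(z_k − z_(k-1))/(f(z_k) − f(z_(k-1))).
f(z_0) = 3.845660, f(z_1) = 2.452000
z_2 = 2.700000 - (2.452000)·(2.700000 - 3.040000)/(2.452000 - (3.845660)) = 2.101805; f(z_2) = 0.561223

2.1018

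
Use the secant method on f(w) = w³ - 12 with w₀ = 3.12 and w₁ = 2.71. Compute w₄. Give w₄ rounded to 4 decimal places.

f(w_0) = 18.371328, f(w_1) = 7.902511
w_2 = 2.710000 - (7.902511)·(2.710000 - 3.120000)/(7.902511 - (18.371328)) = 2.400507; f(w_2) = 1.832756
w_3 = 2.400507 - (1.832756)·(2.400507 - 2.710000)/(1.832756 - (7.902511)) = 2.307055; f(w_3) = 0.279313
w_4 = 2.307055 - (0.279313)·(2.307055 - 2.400507)/(0.279313 - (1.832756)) = 2.290253; f(w_4) = 0.012964

2.2903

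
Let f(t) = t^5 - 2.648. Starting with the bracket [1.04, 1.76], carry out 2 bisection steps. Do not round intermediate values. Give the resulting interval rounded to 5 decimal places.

f(1.040000) = -1.431347, f(1.760000) = 14.239421 (opposite signs)
step 1: m = 1.400000, f(m) = 2.730240 > 0 → root in [1.040000, 1.400000]
step 2: m = 1.220000, f(m) = 0.054708 > 0 → root in [1.040000, 1.220000]

[1.04000, 1.22000]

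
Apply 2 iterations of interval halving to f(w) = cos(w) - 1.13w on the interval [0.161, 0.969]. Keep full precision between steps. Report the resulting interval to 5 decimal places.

f(0.161000) = 0.805137, f(0.969000) = -0.528846 (opposite signs)
step 1: m = 0.565000, f(m) = 0.206139 > 0 → root in [0.565000, 0.969000]
step 2: m = 0.767000, f(m) = -0.146714 < 0 → root in [0.565000, 0.767000]

[0.56500, 0.76700]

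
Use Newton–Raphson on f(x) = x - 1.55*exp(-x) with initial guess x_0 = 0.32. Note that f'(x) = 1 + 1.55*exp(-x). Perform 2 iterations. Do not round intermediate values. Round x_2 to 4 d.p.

0.7394

x_0 = 0.320000: f = -0.805531, f' = 2.125531 → x_1 = 0.320000 - (-0.805531)/(2.125531) = 0.698979
x_1 = 0.698979: f = -0.071515, f' = 1.770494 → x_2 = 0.698979 - (-0.071515)/(1.770494) = 0.739371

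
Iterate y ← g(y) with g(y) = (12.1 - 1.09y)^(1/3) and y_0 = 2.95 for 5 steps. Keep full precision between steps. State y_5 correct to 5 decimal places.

y_1 = g(2.950000) = 2.071147
y_2 = g(2.071147) = 2.143060
y_3 = g(2.143060) = 2.137356
y_4 = g(2.137356) = 2.137810
y_5 = g(2.137810) = 2.137774

2.13777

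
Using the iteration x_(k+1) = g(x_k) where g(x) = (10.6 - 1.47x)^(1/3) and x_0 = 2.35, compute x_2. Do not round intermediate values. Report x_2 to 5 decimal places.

1.98053

x_1 = g(2.350000) = 1.926094
x_2 = g(1.926094) = 1.980531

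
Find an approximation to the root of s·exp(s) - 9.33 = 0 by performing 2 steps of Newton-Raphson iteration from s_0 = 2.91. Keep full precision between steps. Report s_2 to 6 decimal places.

f'(s) = (s + 1)·exp(s)
s_0 = 2.910000: f = 44.088284, f' = 71.775082 → s_1 = 2.910000 - (44.088284)/(71.775082) = 2.295744
s_1 = 2.295744: f = 13.470918, f' = 32.732739 → s_2 = 2.295744 - (13.470918)/(32.732739) = 1.884201

1.884201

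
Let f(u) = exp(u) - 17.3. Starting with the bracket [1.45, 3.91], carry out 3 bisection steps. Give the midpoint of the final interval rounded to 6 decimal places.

f(1.450000) = -13.036885, f(3.910000) = 32.598952 (opposite signs)
step 1: m = 2.680000, f(m) = -2.714907 < 0 → root in [2.680000, 3.910000]
step 2: m = 3.295000, f(m) = 9.677414 > 0 → root in [2.680000, 3.295000]
step 3: m = 2.987500, f(m) = 2.536030 > 0 → root in [2.680000, 2.987500]
Midpoint of [2.680000, 2.987500] = 2.833750

2.833750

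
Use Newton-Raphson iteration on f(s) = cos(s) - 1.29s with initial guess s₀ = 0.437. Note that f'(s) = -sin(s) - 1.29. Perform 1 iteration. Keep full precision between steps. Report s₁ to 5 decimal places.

0.63680

Newton update: s ← s − f(s)/f'(s).
s_0 = 0.437000: f = 0.342295, f' = -1.713223 → s_1 = 0.437000 - (0.342295)/(-1.713223) = 0.636796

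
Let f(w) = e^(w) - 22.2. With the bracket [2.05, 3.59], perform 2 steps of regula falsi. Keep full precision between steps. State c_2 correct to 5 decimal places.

3.03722

f(2.050000) = -14.432099, f(3.590000) = 14.034076
step 1: c = 2.830766, f(c) = -5.241548 < 0 → new bracket [2.830766, 3.590000]
step 2: c = 3.037222, f(c) = -1.352753 < 0 → new bracket [3.037222, 3.590000]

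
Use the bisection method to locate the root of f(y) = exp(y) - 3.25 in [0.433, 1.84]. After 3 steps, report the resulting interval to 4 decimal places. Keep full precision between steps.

f(0.433000) = -1.708124, f(1.840000) = 3.046538 (opposite signs)
step 1: m = 1.136500, f(m) = -0.134156 < 0 → root in [1.136500, 1.840000]
step 2: m = 1.488250, f(m) = 1.179337 > 0 → root in [1.136500, 1.488250]
step 3: m = 1.312375, f(m) = 0.464986 > 0 → root in [1.136500, 1.312375]

[1.1365, 1.3124]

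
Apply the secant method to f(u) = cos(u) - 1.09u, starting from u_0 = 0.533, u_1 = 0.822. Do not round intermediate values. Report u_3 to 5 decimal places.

0.70095

f(u_0) = 0.280317, f(u_1) = -0.215222
u_2 = 0.822000 - (-0.215222)·(0.822000 - 0.533000)/(-0.215222 - (0.280317)) = 0.696482; f(u_2) = 0.007939
u_3 = 0.696482 - (0.007939)·(0.696482 - 0.822000)/(0.007939 - (-0.215222)) = 0.700947; f(u_3) = 0.000200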